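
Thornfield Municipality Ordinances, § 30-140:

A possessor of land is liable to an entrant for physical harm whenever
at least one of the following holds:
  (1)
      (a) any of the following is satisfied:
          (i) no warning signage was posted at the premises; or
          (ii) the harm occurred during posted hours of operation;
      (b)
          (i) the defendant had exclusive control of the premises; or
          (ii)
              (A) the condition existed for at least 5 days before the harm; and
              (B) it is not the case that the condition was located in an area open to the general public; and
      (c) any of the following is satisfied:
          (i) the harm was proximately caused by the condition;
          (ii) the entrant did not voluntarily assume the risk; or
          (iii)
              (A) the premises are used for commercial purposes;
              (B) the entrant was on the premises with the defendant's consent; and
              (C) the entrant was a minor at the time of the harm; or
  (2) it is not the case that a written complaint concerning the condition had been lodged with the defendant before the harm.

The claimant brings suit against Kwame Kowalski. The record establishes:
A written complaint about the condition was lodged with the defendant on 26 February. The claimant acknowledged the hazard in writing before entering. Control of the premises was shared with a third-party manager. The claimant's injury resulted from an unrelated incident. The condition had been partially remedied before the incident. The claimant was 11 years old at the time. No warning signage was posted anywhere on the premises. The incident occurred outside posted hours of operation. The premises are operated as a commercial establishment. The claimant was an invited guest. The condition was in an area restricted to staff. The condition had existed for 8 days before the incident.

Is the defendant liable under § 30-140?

(i) no signage posted — satisfied.
(ii) during posted hours — not satisfied.
(a): T OR F → true.
(i) exclusive control — not met.
(A) condition ≥5 days old — satisfied.
(B) not (public area) — holds.
(ii): T AND T → true.
So (b) is satisfied (F OR T).
(i) proximate cause — not met.
(ii) no assumed risk — not met.
(A) commercial use — holds.
(B) consent to enter — satisfied.
(C) entrant a minor — satisfied.
(iii): T AND T AND T → true.
(c) = F OR F OR T = true.
(1) = T AND T AND T = true.
(2) not (complaint lodged) — not satisfied.
Overall = T OR F = true.

Yes — liable.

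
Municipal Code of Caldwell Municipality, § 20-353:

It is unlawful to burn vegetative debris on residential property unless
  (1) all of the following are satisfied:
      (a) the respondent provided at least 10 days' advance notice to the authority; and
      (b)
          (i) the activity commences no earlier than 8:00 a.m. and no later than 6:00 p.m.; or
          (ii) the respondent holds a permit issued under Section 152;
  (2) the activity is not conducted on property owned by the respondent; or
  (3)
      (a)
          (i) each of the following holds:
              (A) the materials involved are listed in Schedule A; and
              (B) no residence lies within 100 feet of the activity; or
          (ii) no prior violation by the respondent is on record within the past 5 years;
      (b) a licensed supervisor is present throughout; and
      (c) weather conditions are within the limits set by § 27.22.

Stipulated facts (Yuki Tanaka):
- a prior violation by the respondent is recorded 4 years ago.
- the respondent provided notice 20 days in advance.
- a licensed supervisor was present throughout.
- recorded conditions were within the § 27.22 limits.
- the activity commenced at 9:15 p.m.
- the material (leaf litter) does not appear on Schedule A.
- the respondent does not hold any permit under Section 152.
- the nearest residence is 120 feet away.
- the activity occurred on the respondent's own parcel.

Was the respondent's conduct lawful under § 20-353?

(a) ≥10 days' notice — holds.
(i) start within hours — fails.
(ii) holds permit — not met.
(b) = F OR F = false.
(1) = T AND F = false.
(2) not (own property) — fails.
(A) Schedule A material — not satisfied.
(B) no residence in 100 ft — holds.
(i) = F AND T = false.
(ii) no prior violation — not satisfied.
(a): F OR F → false.
(b) supervisor present — satisfied.
(c) weather ok — met.
(3) = F AND T AND T = false.
So Overall is not satisfied (F OR F OR F).

No — unlawful.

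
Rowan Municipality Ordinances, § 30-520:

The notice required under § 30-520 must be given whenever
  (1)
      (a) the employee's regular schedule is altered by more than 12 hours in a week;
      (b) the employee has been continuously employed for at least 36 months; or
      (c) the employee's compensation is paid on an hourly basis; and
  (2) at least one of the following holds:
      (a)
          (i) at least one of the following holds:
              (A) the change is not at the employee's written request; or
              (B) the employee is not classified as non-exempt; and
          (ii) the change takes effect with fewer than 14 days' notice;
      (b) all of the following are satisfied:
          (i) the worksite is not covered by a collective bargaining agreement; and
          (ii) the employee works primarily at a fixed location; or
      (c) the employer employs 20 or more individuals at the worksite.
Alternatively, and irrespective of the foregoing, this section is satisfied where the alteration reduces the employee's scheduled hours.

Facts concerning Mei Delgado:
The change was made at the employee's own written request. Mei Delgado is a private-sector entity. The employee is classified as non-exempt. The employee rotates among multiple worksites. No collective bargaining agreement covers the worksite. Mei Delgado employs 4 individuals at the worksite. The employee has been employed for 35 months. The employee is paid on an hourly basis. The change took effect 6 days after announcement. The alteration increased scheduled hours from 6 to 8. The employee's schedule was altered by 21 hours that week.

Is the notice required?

No — not required.

(a) schedule shift > 12h — satisfied.
(b) tenure ≥ 36 mo. — not satisfied.
(c) hourly-paid — met.
(1) = T OR F OR T = true.
(A) not employee-requested — not met.
(B) not (non-exempt) — not satisfied.
(i) = F OR F = false.
(ii) < 14 days' notice — met.
(a): F AND T → false.
(i) no CBA — satisfied.
(ii) fixed location — not satisfied.
So (b) is not satisfied (T AND F).
(c) ≥ 20 at site — not satisfied.
(2) = F OR F OR F = false.
So Overall is not satisfied (T AND F).
Exception (hours reduced) — not satisfied.
Result: main false OR exception false → false.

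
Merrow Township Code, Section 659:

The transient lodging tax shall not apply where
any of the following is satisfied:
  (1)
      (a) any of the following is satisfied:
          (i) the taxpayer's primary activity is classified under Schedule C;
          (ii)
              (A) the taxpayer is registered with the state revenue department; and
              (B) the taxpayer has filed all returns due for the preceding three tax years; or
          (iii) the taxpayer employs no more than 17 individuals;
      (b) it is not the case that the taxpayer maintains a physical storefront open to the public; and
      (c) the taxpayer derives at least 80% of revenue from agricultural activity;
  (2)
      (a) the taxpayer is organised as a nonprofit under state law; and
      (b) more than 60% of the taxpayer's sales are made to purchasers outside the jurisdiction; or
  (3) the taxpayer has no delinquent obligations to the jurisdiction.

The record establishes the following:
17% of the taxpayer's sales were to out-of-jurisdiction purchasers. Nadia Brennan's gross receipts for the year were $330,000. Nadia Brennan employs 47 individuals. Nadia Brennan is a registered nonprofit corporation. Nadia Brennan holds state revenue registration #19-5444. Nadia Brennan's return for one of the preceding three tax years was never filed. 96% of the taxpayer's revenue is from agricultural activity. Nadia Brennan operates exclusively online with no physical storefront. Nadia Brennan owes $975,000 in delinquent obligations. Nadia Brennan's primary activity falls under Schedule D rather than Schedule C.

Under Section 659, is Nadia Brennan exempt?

(i) Schedule C activity — fails.
(A) state-registered — met.
(B) returns current — not satisfied.
(ii) = T AND F = false.
(iii) ≤ 17 employees — fails.
(a) = F OR F OR F = false.
(b) not (has storefront) — holds.
(c) ≥80% agricultural — holds.
(1) = F AND T AND T = false.
(a) nonprofit — met.
(b) >60% out-of-jur. sales — not satisfied.
So (2) is not satisfied (T AND F).
(3) no delinquency — fails.
Overall = F OR F OR F = false.

No — not exempt.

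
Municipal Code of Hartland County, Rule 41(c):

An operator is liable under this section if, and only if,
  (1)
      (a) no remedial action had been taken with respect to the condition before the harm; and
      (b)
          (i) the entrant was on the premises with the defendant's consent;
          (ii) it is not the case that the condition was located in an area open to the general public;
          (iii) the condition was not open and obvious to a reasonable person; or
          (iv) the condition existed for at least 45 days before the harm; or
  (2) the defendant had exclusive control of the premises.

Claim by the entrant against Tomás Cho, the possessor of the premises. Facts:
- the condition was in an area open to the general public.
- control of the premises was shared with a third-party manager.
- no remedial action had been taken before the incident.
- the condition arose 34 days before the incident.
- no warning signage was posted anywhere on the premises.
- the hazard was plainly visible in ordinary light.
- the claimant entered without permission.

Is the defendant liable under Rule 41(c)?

(a) no remedial action — holds.
(i) consent to enter — fails.
(ii) not (public area) — not satisfied.
(iii) not open/obvious — fails.
(iv) condition ≥45 days old — not met.
So (b) is not satisfied (F OR F OR F OR F).
So (1) is not satisfied (T AND F).
(2) exclusive control — not met.
So Overall is not satisfied (F OR F).

No — not liable.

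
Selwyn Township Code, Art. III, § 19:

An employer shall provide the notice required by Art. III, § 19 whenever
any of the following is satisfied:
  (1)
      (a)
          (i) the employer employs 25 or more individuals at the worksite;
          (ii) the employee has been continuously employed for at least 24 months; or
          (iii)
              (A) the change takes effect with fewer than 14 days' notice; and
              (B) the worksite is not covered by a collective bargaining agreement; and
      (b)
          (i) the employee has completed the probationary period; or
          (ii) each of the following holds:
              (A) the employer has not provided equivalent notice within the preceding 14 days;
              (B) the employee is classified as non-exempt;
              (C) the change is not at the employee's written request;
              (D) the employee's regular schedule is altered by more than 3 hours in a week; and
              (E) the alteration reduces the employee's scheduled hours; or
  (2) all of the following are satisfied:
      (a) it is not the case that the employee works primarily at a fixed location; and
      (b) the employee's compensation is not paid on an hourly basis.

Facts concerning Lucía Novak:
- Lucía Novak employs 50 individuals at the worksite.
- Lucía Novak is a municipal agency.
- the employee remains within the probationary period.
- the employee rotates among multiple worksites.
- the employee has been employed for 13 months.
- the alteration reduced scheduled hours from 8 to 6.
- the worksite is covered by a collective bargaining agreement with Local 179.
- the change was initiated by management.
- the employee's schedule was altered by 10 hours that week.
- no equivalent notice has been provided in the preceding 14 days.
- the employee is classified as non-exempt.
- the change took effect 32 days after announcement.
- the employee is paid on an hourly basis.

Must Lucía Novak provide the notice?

(i) ≥ 25 at site — holds.
(ii) tenure ≥ 24 mo. — not met.
(A) < 14 days' notice — not satisfied.
(B) no CBA — not met.
(iii) = F AND F = false.
So (a) is satisfied (T OR F OR F).
(i) past probation — not satisfied.
(A) no recent notice — satisfied.
(B) non-exempt — satisfied.
(C) not employee-requested — satisfied.
(D) schedule shift > 3h — satisfied.
(E) hours reduced — met.
(ii): T AND T AND T AND T AND T → true.
(b): F OR T → true.
So (1) is satisfied (T AND T).
(a) not (fixed location) — met.
(b) not (hourly-paid) — fails.
(2): T AND F → false.
So Overall is satisfied (T OR F).

Yes — required.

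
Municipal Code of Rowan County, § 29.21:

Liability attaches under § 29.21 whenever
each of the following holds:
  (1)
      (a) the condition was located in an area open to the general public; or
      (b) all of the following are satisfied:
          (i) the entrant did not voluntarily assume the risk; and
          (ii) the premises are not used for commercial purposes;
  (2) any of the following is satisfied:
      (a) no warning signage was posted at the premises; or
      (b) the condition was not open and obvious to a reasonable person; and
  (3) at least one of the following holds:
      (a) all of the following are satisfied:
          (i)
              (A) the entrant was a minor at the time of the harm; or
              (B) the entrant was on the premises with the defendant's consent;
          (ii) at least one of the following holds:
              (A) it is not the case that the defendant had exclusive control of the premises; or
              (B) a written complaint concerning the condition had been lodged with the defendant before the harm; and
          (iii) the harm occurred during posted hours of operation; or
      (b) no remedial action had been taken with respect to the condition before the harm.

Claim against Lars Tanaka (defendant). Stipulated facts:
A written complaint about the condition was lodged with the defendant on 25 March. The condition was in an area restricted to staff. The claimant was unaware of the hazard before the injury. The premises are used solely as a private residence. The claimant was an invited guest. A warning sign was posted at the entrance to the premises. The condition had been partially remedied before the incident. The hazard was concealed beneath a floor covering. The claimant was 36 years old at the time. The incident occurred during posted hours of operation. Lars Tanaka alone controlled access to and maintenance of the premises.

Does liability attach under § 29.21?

Yes — liable.

(a) public area — not met.
(i) no assumed risk — holds.
(ii) not (commercial use) — holds.
So (b) is satisfied (T AND T).
(1): F OR T → true.
(a) no signage posted — fails.
(b) not open/obvious — satisfied.
(2): F OR T → true.
(A) entrant a minor — not met.
(B) consent to enter — satisfied.
So (i) is satisfied (F OR T).
(A) not (exclusive control) — not met.
(B) complaint lodged — satisfied.
(ii): F OR T → true.
(iii) during posted hours — satisfied.
(a) = T AND T AND T = true.
(b) no remedial action — not met.
(3) = T OR F = true.
So Overall is satisfied (T AND T AND T).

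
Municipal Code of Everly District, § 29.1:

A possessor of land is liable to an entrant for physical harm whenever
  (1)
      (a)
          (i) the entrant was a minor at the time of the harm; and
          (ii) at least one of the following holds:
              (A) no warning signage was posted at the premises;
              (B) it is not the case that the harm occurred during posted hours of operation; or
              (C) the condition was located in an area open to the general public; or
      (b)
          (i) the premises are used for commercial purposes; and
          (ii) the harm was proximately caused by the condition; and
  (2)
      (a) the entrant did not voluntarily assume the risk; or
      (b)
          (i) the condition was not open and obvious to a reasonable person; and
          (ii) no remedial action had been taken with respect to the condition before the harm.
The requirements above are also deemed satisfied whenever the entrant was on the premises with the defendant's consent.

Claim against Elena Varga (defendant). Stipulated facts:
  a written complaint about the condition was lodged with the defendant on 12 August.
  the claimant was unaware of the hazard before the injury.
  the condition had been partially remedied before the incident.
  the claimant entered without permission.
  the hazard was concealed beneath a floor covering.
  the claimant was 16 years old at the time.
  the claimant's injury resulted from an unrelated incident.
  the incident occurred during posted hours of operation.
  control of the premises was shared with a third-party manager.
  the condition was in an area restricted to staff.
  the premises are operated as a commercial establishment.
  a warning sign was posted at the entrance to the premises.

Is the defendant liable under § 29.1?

No — not liable.

(i) entrant a minor — met.
(A) no signage posted — not satisfied.
(B) not (during posted hours) — not satisfied.
(C) public area — fails.
(ii) = F OR F OR F = false.
(a) = T AND F = false.
(i) commercial use — satisfied.
(ii) proximate cause — not met.
(b): T AND F → false.
(1): F OR F → false.
(a) no assumed risk — holds.
(i) not open/obvious — satisfied.
(ii) no remedial action — not satisfied.
(b) = T AND F = false.
(2) = T OR F = true.
Overall = F AND T = false.
Exception (consent to enter) — not satisfied.
Result: main false OR exception false → false.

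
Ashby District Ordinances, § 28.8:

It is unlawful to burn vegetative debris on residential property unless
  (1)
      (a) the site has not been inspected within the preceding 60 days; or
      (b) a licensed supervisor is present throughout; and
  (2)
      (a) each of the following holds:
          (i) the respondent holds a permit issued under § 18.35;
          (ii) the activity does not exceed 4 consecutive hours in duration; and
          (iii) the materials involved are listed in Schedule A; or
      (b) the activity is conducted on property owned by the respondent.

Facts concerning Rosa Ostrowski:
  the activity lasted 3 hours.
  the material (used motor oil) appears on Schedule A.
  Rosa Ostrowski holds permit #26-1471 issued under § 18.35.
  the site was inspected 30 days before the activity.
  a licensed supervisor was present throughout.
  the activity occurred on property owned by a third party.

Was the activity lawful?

(a) not (site inspected) — not met.
(b) supervisor present — met.
So (1) is satisfied (F OR T).
(i) holds permit — satisfied.
(ii) ≤ 4 hrs duration — satisfied.
(iii) Schedule A material — satisfied.
(a) = T AND T AND T = true.
(b) own property — fails.
(2) = T OR F = true.
Overall = T AND T = true.

Yes — lawful.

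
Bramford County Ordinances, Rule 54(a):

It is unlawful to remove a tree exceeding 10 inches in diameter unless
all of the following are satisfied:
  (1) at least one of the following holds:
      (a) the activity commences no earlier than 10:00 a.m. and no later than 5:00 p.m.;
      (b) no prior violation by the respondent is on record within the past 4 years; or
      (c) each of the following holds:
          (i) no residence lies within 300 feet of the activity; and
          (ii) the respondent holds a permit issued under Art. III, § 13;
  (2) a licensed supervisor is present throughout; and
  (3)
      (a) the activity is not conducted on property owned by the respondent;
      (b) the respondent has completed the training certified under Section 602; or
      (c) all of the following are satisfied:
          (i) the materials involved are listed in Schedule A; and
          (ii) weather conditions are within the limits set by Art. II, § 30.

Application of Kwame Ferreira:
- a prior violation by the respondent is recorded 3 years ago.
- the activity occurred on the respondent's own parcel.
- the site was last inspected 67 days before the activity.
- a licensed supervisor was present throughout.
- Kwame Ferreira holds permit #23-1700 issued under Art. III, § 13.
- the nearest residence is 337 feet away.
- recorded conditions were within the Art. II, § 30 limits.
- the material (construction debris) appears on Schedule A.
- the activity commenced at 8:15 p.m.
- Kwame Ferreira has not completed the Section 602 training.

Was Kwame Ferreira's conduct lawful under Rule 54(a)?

(a) start within hours — not met.
(b) no prior violation — not met.
(i) no residence in 300 ft — holds.
(ii) holds permit — holds.
(c): T AND T → true.
So (1) is satisfied (F OR F OR T).
(2) supervisor present — satisfied.
(a) not (own property) — not met.
(b) training certified — not met.
(i) Schedule A material — satisfied.
(ii) weather ok — holds.
(c): T AND T → true.
(3) = F OR F OR T = true.
Overall: T AND T AND T → true.

Yes — lawful.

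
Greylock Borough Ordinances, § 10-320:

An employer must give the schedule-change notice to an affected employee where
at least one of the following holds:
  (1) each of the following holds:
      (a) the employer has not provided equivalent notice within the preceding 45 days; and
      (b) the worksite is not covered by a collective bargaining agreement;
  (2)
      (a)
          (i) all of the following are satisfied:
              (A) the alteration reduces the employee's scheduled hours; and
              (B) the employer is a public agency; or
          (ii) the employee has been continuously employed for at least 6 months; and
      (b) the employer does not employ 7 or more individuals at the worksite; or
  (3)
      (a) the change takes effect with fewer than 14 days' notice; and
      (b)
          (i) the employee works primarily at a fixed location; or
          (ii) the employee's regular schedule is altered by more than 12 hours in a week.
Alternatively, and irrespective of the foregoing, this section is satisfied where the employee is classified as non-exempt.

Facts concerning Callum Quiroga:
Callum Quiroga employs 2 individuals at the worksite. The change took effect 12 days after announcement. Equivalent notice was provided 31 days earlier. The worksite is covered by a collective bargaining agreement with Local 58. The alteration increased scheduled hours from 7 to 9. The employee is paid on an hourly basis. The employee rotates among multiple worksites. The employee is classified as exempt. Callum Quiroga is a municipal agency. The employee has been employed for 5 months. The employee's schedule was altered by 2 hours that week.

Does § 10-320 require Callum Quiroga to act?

(a) no recent notice — not met.
(b) no CBA — fails.
(1) = F AND F = false.
(A) hours reduced — not satisfied.
(B) public agency — met.
(i): F AND T → false.
(ii) tenure ≥ 6 mo. — fails.
(a) = F OR F = false.
(b) not (≥ 7 at site) — satisfied.
(2) = F AND T = false.
(a) < 14 days' notice — holds.
(i) fixed location — not satisfied.
(ii) schedule shift > 12h — not satisfied.
So (b) is not satisfied (F OR F).
So (3) is not satisfied (T AND F).
Overall = F OR F OR F = false.
Exception (non-exempt) — not satisfied.
Result: main false OR exception false → false.

No — not required.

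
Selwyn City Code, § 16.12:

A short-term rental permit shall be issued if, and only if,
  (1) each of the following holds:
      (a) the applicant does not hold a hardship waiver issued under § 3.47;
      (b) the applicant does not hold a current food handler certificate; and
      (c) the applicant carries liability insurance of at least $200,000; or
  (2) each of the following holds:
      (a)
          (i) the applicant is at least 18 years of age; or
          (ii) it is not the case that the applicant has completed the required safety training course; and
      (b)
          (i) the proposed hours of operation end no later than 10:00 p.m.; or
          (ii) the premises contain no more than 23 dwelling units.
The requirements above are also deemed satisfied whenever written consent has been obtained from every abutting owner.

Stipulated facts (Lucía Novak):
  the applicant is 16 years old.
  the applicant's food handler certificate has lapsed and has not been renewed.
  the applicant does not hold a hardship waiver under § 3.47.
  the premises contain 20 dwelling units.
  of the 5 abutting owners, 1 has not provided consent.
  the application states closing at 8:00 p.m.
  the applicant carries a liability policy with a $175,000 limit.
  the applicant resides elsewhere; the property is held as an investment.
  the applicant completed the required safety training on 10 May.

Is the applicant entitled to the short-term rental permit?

No — denied.

(a) not (hardship waiver) — satisfied.
(b) not (food handler cert.) — met.
(c) insurance ≥ $200,000 — fails.
(1): T AND T AND F → false.
(i) age ≥ 18 — not met.
(ii) not (safety training) — not met.
So (a) is not satisfied (F OR F).
(i) closes by 10 p.m. — met.
(ii) ≤ 23 units — satisfied.
So (b) is satisfied (T OR T).
So (2) is not satisfied (F AND T).
So Overall is not satisfied (F OR F).
Exception (all abutters consent) — not satisfied.
Result: main false OR exception false → false.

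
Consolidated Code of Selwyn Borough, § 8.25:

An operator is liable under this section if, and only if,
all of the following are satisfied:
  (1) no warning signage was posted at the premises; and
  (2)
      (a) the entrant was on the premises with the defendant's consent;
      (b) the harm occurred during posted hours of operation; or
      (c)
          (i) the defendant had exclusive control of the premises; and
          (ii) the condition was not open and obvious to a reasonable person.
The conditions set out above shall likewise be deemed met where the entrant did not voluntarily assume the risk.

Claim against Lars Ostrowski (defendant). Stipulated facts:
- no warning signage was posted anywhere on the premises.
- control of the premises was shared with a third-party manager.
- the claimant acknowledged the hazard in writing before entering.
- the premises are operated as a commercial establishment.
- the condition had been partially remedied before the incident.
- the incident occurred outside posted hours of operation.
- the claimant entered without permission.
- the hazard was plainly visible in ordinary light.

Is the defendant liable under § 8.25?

No — not liable.

(1) no signage posted — met.
(a) consent to enter — not satisfied.
(b) during posted hours — not met.
(i) exclusive control — fails.
(ii) not open/obvious — fails.
(c): F AND F → false.
(2) = F OR F OR F = false.
Overall: T AND F → false.
Exception (no assumed risk) — not satisfied.
Result: main false OR exception false → false.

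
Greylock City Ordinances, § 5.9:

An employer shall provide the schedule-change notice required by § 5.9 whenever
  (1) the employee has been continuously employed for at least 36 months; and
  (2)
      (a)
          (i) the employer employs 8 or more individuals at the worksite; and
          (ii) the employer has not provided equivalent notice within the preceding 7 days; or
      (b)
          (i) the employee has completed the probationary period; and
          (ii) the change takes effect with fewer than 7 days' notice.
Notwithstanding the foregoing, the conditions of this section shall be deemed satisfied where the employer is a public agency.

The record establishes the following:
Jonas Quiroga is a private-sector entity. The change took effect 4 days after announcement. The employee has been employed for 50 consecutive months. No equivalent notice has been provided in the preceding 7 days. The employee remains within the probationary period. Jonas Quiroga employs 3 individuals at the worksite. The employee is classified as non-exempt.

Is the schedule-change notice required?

No — not required.

(1) tenure ≥ 36 mo. — holds.
(i) ≥ 8 at site — not satisfied.
(ii) no recent notice — holds.
So (a) is not satisfied (F AND T).
(i) past probation — fails.
(ii) < 7 days' notice — satisfied.
(b) = F AND T = false.
(2) = F OR F = false.
Overall = T AND F = false.
Exception (public agency) — not satisfied.
Result: main false OR exception false → false.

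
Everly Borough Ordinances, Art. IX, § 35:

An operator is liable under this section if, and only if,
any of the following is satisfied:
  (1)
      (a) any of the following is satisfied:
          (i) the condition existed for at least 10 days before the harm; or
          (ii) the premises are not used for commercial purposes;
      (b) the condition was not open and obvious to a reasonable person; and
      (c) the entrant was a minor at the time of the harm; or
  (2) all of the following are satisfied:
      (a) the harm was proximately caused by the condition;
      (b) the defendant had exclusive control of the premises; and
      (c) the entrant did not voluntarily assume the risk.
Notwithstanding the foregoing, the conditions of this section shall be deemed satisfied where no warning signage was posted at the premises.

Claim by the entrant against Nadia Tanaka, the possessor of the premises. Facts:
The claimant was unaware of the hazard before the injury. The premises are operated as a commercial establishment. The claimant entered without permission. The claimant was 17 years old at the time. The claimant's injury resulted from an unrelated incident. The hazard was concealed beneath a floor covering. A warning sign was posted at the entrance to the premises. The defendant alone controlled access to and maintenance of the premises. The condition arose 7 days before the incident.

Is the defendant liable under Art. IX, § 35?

(i) condition ≥10 days old — not satisfied.
(ii) not (commercial use) — fails.
(a): F OR F → false.
(b) not open/obvious — met.
(c) entrant a minor — met.
(1) = F AND T AND T = false.
(a) proximate cause — fails.
(b) exclusive control — met.
(c) no assumed risk — satisfied.
(2) = F AND T AND T = false.
Overall = F OR F = false.
Exception (no signage posted) — not satisfied.
Result: main false OR exception false → false.

No — not liable.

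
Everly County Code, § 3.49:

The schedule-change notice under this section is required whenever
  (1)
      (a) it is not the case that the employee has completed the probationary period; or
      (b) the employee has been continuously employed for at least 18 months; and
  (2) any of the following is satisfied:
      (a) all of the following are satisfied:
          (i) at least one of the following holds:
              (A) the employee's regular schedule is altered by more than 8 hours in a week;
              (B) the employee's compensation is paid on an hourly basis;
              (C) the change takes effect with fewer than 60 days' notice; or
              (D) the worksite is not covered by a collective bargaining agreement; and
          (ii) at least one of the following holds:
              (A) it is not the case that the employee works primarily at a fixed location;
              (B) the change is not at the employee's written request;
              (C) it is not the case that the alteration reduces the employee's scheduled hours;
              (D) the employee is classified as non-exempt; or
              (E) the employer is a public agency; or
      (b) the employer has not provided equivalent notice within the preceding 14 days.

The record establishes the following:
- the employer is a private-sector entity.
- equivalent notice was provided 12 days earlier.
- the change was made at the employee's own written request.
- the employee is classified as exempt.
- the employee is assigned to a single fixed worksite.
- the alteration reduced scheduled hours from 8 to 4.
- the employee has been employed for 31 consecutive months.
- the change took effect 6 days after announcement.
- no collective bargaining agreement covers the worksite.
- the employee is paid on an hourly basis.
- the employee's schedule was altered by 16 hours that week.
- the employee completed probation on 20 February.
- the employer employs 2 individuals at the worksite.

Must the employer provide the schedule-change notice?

No — not required.

(a) not (past probation) — not satisfied.
(b) tenure ≥ 18 mo. — met.
(1): F OR T → true.
(A) schedule shift > 8h — satisfied.
(B) hourly-paid — holds.
(C) < 60 days' notice — satisfied.
(D) no CBA — met.
(i): T OR T OR T OR T → true.
(A) not (fixed location) — not satisfied.
(B) not employee-requested — fails.
(C) not (hours reduced) — fails.
(D) non-exempt — not satisfied.
(E) public agency — not satisfied.
So (ii) is not satisfied (F OR F OR F OR F OR F).
(a): T AND F → false.
(b) no recent notice — not met.
(2) = F OR F = false.
So Overall is not satisfied (T AND F).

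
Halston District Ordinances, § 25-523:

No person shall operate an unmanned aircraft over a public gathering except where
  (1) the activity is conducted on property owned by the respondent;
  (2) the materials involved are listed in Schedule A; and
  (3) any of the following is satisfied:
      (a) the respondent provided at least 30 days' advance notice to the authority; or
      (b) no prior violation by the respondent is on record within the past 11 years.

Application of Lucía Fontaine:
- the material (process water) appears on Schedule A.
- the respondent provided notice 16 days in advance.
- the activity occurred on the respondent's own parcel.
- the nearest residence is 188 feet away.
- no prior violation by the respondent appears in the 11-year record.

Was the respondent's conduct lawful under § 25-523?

(1) own property — satisfied.
(2) Schedule A material — met.
(a) ≥30 days' notice — not met.
(b) no prior violation — satisfied.
(3): F OR T → true.
So Overall is satisfied (T AND T AND T).

Yes — lawful.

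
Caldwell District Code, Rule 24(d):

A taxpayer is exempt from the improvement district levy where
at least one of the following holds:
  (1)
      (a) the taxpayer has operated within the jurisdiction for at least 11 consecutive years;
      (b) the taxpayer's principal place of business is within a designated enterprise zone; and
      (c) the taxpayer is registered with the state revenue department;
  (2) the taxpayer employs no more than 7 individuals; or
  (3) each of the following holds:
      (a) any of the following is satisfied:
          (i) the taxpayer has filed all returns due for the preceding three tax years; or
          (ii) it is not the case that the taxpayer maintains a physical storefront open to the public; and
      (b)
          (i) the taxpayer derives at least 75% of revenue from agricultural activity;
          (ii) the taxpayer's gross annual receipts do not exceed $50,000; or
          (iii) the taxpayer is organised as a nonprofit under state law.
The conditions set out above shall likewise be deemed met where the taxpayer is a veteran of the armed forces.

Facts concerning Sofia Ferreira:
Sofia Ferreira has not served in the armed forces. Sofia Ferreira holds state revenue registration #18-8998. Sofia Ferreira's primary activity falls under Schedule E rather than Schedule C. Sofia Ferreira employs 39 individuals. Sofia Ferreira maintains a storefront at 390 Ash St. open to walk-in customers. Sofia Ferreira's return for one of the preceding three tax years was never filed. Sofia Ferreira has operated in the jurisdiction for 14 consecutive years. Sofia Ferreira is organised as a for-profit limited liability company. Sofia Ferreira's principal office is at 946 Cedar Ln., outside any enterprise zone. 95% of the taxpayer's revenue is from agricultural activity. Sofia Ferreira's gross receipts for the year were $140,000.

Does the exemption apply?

(a) ≥ 11 yrs in jurisdiction — met.
(b) in enterprise zone — not satisfied.
(c) state-registered — met.
(1) = T AND F AND T = false.
(2) ≤ 7 employees — fails.
(i) returns current — fails.
(ii) not (has storefront) — not satisfied.
(a): F OR F → false.
(i) ≥75% agricultural — satisfied.
(ii) receipts ≤ $50,000 — not satisfied.
(iii) nonprofit — not satisfied.
(b) = T OR F OR F = true.
(3): F AND T → false.
Overall: F OR F OR F → false.
Exception (veteran) — not satisfied.
Result: main false OR exception false → false.

No — not exempt.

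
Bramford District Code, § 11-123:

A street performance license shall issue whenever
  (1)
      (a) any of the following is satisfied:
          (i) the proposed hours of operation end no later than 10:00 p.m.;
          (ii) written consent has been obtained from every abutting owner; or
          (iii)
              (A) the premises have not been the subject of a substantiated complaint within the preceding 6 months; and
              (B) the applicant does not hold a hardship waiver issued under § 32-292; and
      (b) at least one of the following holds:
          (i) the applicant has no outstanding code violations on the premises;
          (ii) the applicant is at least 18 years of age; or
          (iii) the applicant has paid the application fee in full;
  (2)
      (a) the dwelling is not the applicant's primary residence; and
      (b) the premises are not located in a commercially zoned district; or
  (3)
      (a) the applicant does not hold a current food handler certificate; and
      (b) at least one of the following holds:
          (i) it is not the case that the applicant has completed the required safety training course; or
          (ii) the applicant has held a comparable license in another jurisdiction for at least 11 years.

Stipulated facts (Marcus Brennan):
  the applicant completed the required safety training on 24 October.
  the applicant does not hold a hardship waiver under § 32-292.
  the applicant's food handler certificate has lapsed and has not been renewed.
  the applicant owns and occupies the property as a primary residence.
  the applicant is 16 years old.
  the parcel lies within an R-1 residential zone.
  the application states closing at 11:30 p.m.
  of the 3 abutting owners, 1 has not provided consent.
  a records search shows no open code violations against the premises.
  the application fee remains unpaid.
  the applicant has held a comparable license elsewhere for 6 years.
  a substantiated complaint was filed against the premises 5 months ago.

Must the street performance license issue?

(i) closes by 10 p.m. — fails.
(ii) all abutters consent — not met.
(A) no complaint in 6 mo. — fails.
(B) not (hardship waiver) — satisfied.
(iii): F AND T → false.
So (a) is not satisfied (F OR F OR F).
(i) no code violations — satisfied.
(ii) age ≥ 18 — not met.
(iii) fee paid — not satisfied.
(b) = T OR F OR F = true.
(1): F AND T → false.
(a) not (primary residence) — fails.
(b) not (commercially zoned) — holds.
(2): F AND T → false.
(a) not (food handler cert.) — met.
(i) not (safety training) — fails.
(ii) prior license ≥ 11 yr — not satisfied.
(b): F OR F → false.
So (3) is not satisfied (T AND F).
So Overall is not satisfied (F OR F OR F).

No — denied.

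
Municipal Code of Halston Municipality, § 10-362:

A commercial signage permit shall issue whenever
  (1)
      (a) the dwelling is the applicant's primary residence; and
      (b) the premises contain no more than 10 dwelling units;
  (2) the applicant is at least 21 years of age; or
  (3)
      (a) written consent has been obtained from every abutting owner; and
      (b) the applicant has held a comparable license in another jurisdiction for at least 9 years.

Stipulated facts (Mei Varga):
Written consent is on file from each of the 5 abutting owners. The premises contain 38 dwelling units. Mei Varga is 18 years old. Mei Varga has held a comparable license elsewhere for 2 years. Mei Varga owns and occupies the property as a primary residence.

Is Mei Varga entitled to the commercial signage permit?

(a) primary residence — satisfied.
(b) ≤ 10 units — fails.
(1): T AND F → false.
(2) age ≥ 21 — fails.
(a) all abutters consent — satisfied.
(b) prior license ≥ 9 yr — not met.
(3) = T AND F = false.
Overall: F OR F OR F → false.

No — denied.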